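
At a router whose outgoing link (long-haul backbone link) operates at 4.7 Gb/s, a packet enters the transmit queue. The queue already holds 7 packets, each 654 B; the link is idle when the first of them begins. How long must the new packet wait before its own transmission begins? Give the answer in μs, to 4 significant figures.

Each queued packet: L/R = 5232/4700000000 = 1.11319 μs.
7 queued → 7.79234 μs.
Queuing delay = 7.792 μs.

7.792 μs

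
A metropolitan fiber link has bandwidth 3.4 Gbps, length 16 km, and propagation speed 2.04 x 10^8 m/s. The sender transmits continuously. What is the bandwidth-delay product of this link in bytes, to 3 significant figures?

33300 bytes

Propagation delay = 16000 / 204000000 = 7.84314e-05 s.
BDP = R × t_prop = 3400000000 × 7.84314e-05 = 266667 bits.
In bytes: 266667/8 = 33300 bytes.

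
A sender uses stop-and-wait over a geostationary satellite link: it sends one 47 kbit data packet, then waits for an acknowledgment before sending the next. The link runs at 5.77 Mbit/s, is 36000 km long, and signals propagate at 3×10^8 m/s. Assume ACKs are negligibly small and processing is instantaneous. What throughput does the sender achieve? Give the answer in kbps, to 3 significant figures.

t_tx = L/R = 47000/5770000 = 0.00814558 s.
t_prop = 36000000/300000000 = 0.12 s; RTT = 0.24 s.
Cycle = t_tx + RTT = 0.248146 s.
Throughput = L / cycle = 47000 / 0.248146 = 189 kbps.

189 kbps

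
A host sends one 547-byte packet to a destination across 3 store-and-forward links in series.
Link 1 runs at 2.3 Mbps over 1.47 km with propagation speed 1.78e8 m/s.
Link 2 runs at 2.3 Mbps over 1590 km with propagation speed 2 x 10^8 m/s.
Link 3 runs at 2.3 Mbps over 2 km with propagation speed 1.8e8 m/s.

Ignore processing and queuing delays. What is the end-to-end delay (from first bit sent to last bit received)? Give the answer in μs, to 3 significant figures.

L = 547 × 8 = 4376 bits.
Transmission delay per hop = L/R = 4376/2300000 = 1902.61 μs; 3 hops → 5707.83 μs.
Propagation delays (d/s per hop): 8.25843, 7950, 11.1111 μs; sum = 7969.37 μs.
End-to-end = 13700 μs.

13700 μs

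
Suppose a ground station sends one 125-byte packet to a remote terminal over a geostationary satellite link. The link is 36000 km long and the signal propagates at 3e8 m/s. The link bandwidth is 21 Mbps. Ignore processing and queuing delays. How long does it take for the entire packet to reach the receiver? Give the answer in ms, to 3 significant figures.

L = 125 × 8 = 1000 bits.
Transmission delay = L/R = 1000 / 21000000 = 0.047619 ms.
Propagation delay = d/s = 36000000 m / 300000000 m/s = 120 ms.
Total = 120 ms.

120 ms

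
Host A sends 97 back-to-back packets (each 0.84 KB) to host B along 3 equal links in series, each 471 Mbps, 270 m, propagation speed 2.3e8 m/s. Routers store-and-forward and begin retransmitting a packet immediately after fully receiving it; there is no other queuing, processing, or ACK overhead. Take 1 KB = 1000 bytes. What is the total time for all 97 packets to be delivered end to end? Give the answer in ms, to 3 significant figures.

1.42 ms

Per-hop transmission t_tx = L/R = 6720/471000000 = 0.0142675 ms.
Per-hop propagation t_prop = 270/2.3e+08 = 0.00117391 ms.
Pipeline fill: first packet needs 3·t_tx to clear all hops; remaining 96 packets each add one t_tx.
Total = (3+97-1)·t_tx + 3·t_prop = 99·0.0142675 + 3·0.00117391 = 1.42 ms.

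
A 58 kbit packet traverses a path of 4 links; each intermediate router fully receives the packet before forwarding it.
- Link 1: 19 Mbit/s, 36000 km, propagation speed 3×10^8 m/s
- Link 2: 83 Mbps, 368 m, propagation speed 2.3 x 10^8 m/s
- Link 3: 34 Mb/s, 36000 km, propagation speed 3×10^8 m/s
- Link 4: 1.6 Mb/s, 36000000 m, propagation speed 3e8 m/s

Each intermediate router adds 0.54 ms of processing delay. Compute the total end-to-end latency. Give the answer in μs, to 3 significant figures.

403000 μs

L = 58000 bits.
Transmission delays (L/R per hop): 3052.63, 698.795, 1705.88, 36250 μs; sum = 41707.3 μs.
Propagation delays (d/s per hop): 120000, 1.6, 120000, 120000 μs; sum = 360002 μs.
Processing at 3 router(s): 3 × 0.54 ms = 1620 μs.
End-to-end = 403000 μs.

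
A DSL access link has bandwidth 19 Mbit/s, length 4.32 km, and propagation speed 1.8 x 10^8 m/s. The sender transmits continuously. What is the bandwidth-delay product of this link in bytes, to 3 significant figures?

Propagation delay = 4320 / 180000000 = 2.4e-05 s.
BDP = R × t_prop = 19000000 × 2.4e-05 = 456 bits.
In bytes: 456/8 = 57.0 bytes.

57.0 bytes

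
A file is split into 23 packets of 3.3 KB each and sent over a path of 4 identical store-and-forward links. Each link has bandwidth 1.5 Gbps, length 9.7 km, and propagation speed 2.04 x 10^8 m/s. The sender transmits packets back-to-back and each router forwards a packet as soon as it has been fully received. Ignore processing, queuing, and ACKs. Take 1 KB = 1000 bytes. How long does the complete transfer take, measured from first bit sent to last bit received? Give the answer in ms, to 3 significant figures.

Per-hop transmission t_tx = L/R = 26400/1500000000 = 0.0176 ms.
Per-hop propagation t_prop = 9700/204000000 = 0.047549 ms.
Pipeline fill: first packet needs 4·t_tx to clear all hops; remaining 22 packets each add one t_tx.
Total = (4+23-1)·t_tx + 4·t_prop = 26·0.0176 + 4·0.047549 = 0.648 ms.

0.648 ms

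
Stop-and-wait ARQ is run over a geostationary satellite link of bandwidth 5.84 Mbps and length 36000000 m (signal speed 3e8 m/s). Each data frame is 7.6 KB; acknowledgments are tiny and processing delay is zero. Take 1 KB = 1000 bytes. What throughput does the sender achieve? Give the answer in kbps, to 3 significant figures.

t_tx = L/R = 60800/5840000 = 0.010411 s.
t_prop = 36000000/300000000 = 0.12 s; RTT = 0.24 s.
Cycle = t_tx + RTT = 0.250411 s.
Throughput = L / cycle = 60800 / 0.250411 = 243 kbps.

243 kbps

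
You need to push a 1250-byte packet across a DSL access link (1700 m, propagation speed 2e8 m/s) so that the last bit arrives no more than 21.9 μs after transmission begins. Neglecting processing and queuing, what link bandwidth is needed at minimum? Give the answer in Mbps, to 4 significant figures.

L = 10000 bits.
Propagation delay = 1700 / 200000000 = 8.5 μs.
Transmission budget = 21.9 − 8.5 = 13.4 μs.
R ≥ L / t_tx = 10000 bits / 1.34e-05 s = 746.3 Mbps.

746.3 Mbps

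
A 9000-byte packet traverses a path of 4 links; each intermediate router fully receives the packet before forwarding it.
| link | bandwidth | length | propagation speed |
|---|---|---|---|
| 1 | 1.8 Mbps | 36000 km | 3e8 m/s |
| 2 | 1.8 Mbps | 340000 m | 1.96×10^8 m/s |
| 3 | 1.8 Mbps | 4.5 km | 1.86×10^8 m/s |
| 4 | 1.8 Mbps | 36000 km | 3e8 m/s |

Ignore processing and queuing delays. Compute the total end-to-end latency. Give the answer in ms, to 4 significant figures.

401.8 ms

L = 9000 × 8 = 72000 bits.
Transmission delay per hop = L/R = 72000/1800000 = 40 ms; 4 hops → 160 ms.
Propagation delays (d/s per hop): 120, 1.73469, 0.0241935, 120 ms; sum = 241.759 ms.
End-to-end = 401.8 ms.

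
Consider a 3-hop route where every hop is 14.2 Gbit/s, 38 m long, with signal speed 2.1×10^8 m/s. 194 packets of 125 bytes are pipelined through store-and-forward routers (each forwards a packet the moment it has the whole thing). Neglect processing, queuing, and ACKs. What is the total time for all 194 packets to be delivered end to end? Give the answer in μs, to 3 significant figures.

14.3 μs

Per-hop transmission t_tx = L/R = 1000/14200000000 = 0.0704225 μs.
Per-hop propagation t_prop = 38/210000000 = 0.180952 μs.
Pipeline fill: first packet needs 3·t_tx to clear all hops; remaining 193 packets each add one t_tx.
Total = (3+194-1)·t_tx + 3·t_prop = 196·0.0704225 + 3·0.180952 = 14.3 μs.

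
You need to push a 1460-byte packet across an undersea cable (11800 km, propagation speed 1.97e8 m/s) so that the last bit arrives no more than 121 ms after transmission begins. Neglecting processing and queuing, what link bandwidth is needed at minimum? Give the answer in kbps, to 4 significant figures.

191.2 kbps

L = 11680 bits.
Propagation delay = 11800000 / 197000000 = 59.8985 ms.
Transmission budget = 121 − 59.8985 = 61.1015 ms.
R ≥ L / t_tx = 11680 bits / 0.0611015 s = 191.2 kbps.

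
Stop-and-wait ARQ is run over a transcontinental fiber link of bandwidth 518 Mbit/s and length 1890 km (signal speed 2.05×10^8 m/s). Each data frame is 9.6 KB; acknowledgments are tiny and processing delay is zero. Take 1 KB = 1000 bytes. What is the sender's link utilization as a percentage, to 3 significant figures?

t_tx = L/R = 76800/518000000 = 0.000148263 s.
t_prop = 1890000/2.05e+08 = 0.00921951 s; RTT = 0.018439 s.
Cycle = t_tx + RTT = 0.0185873 s.
Utilization = t_tx / cycle = 0.000148263/0.0185873 = 0.798 %.

0.798 %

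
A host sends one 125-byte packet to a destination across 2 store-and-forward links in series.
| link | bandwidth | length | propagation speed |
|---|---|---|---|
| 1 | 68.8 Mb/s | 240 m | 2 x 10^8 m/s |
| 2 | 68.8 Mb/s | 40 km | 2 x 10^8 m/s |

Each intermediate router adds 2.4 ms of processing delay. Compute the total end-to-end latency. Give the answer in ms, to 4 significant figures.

L = 125 × 8 = 1000 bits.
Transmission delay per hop = L/R = 1000/68800000 = 0.0145349 ms; 2 hops → 0.0290698 ms.
Propagation delays (d/s per hop): 0.0012, 0.2 ms; sum = 0.2012 ms.
Processing at 1 router(s): 1 × 2.4 ms = 2.4 ms.
End-to-end = 2.630 ms.

2.630 ms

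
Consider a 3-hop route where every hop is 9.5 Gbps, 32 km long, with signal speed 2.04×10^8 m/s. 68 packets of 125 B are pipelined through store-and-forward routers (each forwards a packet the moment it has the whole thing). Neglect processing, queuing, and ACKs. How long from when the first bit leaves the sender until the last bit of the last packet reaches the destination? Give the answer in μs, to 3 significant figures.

Per-hop transmission t_tx = L/R = 1000/9500000000 = 0.105263 μs.
Per-hop propagation t_prop = 32000/204000000 = 156.863 μs.
Pipeline fill: first packet needs 3·t_tx to clear all hops; remaining 67 packets each add one t_tx.
Total = (3+68-1)·t_tx + 3·t_prop = 70·0.105263 + 3·156.863 = 478 μs.

478 μs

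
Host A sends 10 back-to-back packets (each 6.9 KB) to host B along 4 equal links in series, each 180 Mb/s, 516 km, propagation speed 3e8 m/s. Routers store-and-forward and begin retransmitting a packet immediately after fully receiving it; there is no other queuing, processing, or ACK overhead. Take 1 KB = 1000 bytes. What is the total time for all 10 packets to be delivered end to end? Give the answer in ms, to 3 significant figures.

Per-hop transmission t_tx = L/R = 55200/180000000 = 0.306667 ms.
Per-hop propagation t_prop = 516000/300000000 = 1.72 ms.
Pipeline fill: first packet needs 4·t_tx to clear all hops; remaining 9 packets each add one t_tx.
Total = (4+10-1)·t_tx + 4·t_prop = 13·0.306667 + 4·1.72 = 10.9 ms.

10.9 ms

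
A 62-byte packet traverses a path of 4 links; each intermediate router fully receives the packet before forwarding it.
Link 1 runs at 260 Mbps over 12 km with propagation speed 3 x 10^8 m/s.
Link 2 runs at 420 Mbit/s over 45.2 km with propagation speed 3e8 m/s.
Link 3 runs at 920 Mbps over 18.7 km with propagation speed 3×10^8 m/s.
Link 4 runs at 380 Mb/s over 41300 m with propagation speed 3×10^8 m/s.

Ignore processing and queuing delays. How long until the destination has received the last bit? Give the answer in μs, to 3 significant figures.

396 μs

L = 62 × 8 = 496 bits.
Transmission delays (L/R per hop): 1.90769, 1.18095, 0.53913, 1.30526 μs; sum = 4.93304 μs.
Propagation delays (d/s per hop): 40, 150.667, 62.3333, 137.667 μs; sum = 390.667 μs.
End-to-end = 396 μs.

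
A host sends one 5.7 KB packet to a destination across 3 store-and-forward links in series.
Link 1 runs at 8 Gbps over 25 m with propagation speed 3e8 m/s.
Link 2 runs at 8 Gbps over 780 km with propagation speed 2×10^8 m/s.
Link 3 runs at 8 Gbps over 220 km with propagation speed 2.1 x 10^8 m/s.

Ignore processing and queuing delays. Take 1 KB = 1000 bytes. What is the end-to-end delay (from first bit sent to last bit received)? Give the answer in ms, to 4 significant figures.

4.965 ms

L = 45600 bits.
Transmission delay per hop = L/R = 45600/8000000000 = 0.0057 ms; 3 hops → 0.0171 ms.
Propagation delays (d/s per hop): 8.33333e-05, 3.9, 1.04762 ms; sum = 4.9477 ms.
End-to-end = 4.965 ms.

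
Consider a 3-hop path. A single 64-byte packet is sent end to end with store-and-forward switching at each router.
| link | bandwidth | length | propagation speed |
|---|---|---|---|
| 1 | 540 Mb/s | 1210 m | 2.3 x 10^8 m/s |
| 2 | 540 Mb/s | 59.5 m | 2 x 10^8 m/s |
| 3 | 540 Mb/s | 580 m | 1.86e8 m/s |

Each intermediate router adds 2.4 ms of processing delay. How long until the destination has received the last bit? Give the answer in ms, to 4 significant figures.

4.812 ms

L = 64 × 8 = 512 bits.
Transmission delay per hop = L/R = 512/540000000 = 0.000948148 ms; 3 hops → 0.00284444 ms.
Propagation delays (d/s per hop): 0.00526087, 0.0002975, 0.00311828 ms; sum = 0.00867665 ms.
Processing at 2 router(s): 2 × 2.4 ms = 4.8 ms.
End-to-end = 4.812 ms.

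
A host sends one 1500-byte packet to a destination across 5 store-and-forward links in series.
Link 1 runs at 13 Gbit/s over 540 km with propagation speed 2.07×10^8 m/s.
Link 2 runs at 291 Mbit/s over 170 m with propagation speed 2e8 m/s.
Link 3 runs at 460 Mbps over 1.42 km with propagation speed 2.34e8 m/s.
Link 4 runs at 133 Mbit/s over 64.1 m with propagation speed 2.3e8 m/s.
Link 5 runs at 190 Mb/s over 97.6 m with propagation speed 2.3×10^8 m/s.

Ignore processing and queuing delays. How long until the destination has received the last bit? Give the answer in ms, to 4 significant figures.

L = 1500 × 8 = 12000 bits.
Transmission delays (L/R per hop): 0.000923077, 0.0412371, 0.026087, 0.0902256, 0.0631579 ms; sum = 0.221631 ms.
Propagation delays (d/s per hop): 2.6087, 0.00085, 0.00606838, 0.000278696, 0.000424348 ms; sum = 2.61632 ms.
End-to-end = 2.838 ms.

2.838 ms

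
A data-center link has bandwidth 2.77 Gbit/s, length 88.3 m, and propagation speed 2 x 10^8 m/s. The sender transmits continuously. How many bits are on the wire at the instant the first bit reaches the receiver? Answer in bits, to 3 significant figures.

1220 bits

Propagation delay = 88.3 / 200000000 = 4.415e-07 s.
BDP = R × t_prop = 2770000000 × 4.415e-07 = 1222.96 bits.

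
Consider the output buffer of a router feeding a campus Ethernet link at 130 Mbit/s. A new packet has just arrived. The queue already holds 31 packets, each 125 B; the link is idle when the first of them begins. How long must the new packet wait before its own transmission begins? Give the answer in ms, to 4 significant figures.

Each queued packet: L/R = 1000/130000000 = 0.00769231 ms.
31 queued → 0.238462 ms.
Queuing delay = 0.2385 ms.

0.2385 ms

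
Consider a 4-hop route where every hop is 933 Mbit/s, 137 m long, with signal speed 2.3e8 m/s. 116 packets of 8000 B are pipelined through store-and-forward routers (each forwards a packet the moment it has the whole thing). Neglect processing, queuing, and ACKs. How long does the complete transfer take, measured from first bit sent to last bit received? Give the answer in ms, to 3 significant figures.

Per-hop transmission t_tx = L/R = 64000/933000000 = 0.0685959 ms.
Per-hop propagation t_prop = 137/2.3e+08 = 0.000595652 ms.
Pipeline fill: first packet needs 4·t_tx to clear all hops; remaining 115 packets each add one t_tx.
Total = (4+116-1)·t_tx + 4·t_prop = 119·0.0685959 + 4·0.000595652 = 8.17 ms.

8.17 ms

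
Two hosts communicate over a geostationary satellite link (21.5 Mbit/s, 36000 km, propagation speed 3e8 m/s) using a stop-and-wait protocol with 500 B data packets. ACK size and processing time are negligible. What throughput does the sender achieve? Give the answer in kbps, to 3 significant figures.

16.7 kbps

t_tx = L/R = 4000/21500000 = 0.000186047 s.
t_prop = 36000000/300000000 = 0.12 s; RTT = 0.24 s.
Cycle = t_tx + RTT = 0.240186 s.
Throughput = L / cycle = 4000 / 0.240186 = 16.7 kbps.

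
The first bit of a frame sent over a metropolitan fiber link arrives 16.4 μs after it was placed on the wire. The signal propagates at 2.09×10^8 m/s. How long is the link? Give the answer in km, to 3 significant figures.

d = s × t_prop = 209000000 × 1.64e-05 = 3.43 km.

3.43 km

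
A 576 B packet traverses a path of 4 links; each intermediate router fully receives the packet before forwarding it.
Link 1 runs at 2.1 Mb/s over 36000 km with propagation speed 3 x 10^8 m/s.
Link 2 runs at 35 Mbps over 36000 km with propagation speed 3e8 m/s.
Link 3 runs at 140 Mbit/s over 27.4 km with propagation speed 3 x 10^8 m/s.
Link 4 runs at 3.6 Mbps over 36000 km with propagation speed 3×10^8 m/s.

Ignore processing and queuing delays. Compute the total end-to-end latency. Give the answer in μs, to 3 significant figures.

364000 μs

L = 576 × 8 = 4608 bits.
Transmission delays (L/R per hop): 2194.29, 131.657, 32.9143, 1280 μs; sum = 3638.86 μs.
Propagation delays (d/s per hop): 120000, 120000, 91.3333, 120000 μs; sum = 360091 μs.
End-to-end = 364000 μs.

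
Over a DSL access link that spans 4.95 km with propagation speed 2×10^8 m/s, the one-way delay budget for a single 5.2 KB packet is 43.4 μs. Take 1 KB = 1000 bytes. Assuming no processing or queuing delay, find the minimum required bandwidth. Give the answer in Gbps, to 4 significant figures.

2.231 Gbps

L = 41600 bits.
Propagation delay = 4950 / 200000000 = 24.75 μs.
Transmission budget = 43.4 − 24.75 = 18.65 μs.
R ≥ L / t_tx = 41600 bits / 1.865e-05 s = 2.231 Gbps.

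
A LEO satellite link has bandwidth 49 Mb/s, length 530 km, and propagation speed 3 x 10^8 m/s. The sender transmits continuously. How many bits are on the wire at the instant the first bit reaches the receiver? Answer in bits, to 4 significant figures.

86570 bits

Propagation delay = 530000 / 300000000 = 0.00176667 s.
BDP = R × t_prop = 49000000 × 0.00176667 = 86566.7 bits.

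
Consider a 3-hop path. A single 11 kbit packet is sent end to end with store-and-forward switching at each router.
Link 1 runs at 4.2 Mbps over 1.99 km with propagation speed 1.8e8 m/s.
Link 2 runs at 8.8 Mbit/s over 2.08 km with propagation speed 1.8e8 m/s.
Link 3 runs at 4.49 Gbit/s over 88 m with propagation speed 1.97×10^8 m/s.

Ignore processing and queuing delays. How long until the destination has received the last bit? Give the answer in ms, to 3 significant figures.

L = 11000 bits.
Transmission delays (L/R per hop): 2.61905, 1.25, 0.00244989 ms; sum = 3.8715 ms.
Propagation delays (d/s per hop): 0.0110556, 0.0115556, 0.000446701 ms; sum = 0.0230578 ms.
End-to-end = 3.89 ms.

3.89 ms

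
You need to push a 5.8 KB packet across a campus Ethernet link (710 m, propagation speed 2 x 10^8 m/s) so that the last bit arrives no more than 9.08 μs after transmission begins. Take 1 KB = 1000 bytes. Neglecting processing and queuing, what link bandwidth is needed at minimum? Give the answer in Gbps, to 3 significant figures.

8.39 Gbps

L = 46400 bits.
Propagation delay = 710 / 200000000 = 3.55 μs.
Transmission budget = 9.08 − 3.55 = 5.53 μs.
R ≥ L / t_tx = 46400 bits / 5.53e-06 s = 8.39 Gbps.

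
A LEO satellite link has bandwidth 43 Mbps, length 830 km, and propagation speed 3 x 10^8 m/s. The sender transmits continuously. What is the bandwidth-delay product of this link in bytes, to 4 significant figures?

Propagation delay = 830000 / 300000000 = 0.00276667 s.
BDP = R × t_prop = 43000000 × 0.00276667 = 118967 bits.
In bytes: 118967/8 = 14870 bytes.

14870 bytes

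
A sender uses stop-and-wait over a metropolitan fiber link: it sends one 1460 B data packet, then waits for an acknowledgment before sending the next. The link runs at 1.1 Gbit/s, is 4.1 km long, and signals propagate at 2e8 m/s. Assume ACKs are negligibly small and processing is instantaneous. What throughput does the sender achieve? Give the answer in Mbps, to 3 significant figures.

t_tx = L/R = 11680/1100000000 = 1.06182e-05 s.
t_prop = 4100/200000000 = 2.05e-05 s; RTT = 4.1e-05 s.
Cycle = t_tx + RTT = 5.16182e-05 s.
Throughput = L / cycle = 11680 / 5.16182e-05 = 226 Mbps.

226 Mbps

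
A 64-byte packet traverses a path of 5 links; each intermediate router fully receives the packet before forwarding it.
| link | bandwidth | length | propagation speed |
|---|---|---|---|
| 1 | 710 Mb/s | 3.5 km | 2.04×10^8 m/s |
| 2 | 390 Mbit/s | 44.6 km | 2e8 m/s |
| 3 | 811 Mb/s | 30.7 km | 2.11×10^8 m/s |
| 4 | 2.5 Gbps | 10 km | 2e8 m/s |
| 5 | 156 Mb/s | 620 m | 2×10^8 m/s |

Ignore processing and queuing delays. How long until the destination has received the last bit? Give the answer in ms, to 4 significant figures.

0.4449 ms

L = 64 × 8 = 512 bits.
Transmission delays (L/R per hop): 0.000721127, 0.00131282, 0.000631319, 0.0002048, 0.00328205 ms; sum = 0.00615212 ms.
Propagation delays (d/s per hop): 0.0171569, 0.223, 0.145498, 0.05, 0.0031 ms; sum = 0.438754 ms.
End-to-end = 0.4449 ms.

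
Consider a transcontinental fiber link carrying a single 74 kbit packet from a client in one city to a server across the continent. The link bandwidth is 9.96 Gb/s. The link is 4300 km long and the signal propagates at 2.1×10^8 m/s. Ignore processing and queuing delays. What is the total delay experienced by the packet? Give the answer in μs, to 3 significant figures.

20500 μs

L = 74000 bits.
Transmission delay = L/R = 74000 / 9960000000 = 7.42972 μs.
Propagation delay = d/s = 4300000 m / 210000000 m/s = 20476.2 μs.
Total = 20500 μs.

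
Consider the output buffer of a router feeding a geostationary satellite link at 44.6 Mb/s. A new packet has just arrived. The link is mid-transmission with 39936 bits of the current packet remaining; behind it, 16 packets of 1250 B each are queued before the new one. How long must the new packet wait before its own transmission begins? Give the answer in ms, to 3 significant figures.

Each queued packet: L/R = 10000/44600000 = 0.224215 ms.
16 queued → 3.58744 ms.
Plus remaining 39936 bits of current packet: 0.895426 ms.
Queuing delay = 4.48 ms.

4.48 ms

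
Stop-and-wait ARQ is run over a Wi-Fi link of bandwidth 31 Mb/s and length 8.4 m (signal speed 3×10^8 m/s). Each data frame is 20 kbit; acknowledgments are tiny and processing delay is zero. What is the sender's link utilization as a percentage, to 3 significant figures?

t_tx = L/R = 20000/31000000 = 0.000645161 s.
t_prop = 8.4/300000000 = 2.8e-08 s; RTT = 5.6e-08 s.
Cycle = t_tx + RTT = 0.000645217 s.
Utilization = t_tx / cycle = 0.000645161/0.000645217 = 100 %.

100 %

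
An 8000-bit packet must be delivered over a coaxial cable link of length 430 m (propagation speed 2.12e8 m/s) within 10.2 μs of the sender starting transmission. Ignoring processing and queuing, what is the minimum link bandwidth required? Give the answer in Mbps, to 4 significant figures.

Propagation delay = 430 / 212000000 = 2.0283 μs.
Transmission budget = 10.2 − 2.0283 = 8.1717 μs.
R ≥ L / t_tx = 8000 bits / 8.1717e-06 s = 979.0 Mbps.

979.0 Mbps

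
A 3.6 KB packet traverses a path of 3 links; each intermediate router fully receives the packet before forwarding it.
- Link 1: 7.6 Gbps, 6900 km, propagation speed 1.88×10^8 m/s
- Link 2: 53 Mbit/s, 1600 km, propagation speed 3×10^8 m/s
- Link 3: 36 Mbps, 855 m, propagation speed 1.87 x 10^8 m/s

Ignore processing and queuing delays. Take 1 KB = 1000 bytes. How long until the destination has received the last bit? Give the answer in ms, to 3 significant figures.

L = 28800 bits.
Transmission delays (L/R per hop): 0.00378947, 0.543396, 0.8 ms; sum = 1.34719 ms.
Propagation delays (d/s per hop): 36.7021, 5.33333, 0.00457219 ms; sum = 42.04 ms.
End-to-end = 43.4 ms.

43.4 ms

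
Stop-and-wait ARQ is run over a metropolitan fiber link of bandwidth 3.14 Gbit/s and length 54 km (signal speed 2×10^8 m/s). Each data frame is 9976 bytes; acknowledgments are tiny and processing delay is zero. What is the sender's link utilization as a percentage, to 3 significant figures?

t_tx = L/R = 79808/3140000000 = 2.54166e-05 s.
t_prop = 54000/200000000 = 0.00027 s; RTT = 0.00054 s.
Cycle = t_tx + RTT = 0.000565417 s.
Utilization = t_tx / cycle = 2.54166e-05/0.000565417 = 4.50 %.

4.50 %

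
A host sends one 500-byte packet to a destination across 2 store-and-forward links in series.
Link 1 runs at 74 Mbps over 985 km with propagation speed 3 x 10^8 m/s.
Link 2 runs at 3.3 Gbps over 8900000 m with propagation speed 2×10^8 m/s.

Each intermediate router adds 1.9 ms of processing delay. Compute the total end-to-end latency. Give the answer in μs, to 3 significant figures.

49700 μs

L = 500 × 8 = 4000 bits.
Transmission delays (L/R per hop): 54.0541, 1.21212 μs; sum = 55.2662 μs.
Propagation delays (d/s per hop): 3283.33, 44500 μs; sum = 47783.3 μs.
Processing at 1 router(s): 1 × 1.9 ms = 1900 μs.
End-to-end = 49700 μs.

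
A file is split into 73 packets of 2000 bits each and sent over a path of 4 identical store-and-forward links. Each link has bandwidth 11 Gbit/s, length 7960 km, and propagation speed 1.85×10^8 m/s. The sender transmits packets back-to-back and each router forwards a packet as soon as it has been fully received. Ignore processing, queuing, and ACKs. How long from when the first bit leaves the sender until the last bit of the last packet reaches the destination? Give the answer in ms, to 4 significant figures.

172.1 ms

Per-hop transmission t_tx = L/R = 2000/11000000000 = 0.000181818 ms.
Per-hop propagation t_prop = 7960000/185000000 = 43.027 ms.
Pipeline fill: first packet needs 4·t_tx to clear all hops; remaining 72 packets each add one t_tx.
Total = (4+73-1)·t_tx + 4·t_prop = 76·0.000181818 + 4·43.027 = 172.1 ms.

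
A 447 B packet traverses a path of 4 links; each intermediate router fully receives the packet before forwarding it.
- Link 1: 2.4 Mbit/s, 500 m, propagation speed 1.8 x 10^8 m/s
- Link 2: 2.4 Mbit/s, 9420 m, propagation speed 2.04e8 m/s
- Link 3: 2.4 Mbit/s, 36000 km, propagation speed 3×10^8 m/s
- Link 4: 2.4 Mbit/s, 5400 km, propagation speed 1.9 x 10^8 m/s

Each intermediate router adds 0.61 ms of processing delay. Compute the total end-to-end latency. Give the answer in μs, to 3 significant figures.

L = 447 × 8 = 3576 bits.
Transmission delay per hop = L/R = 3576/2400000 = 1490 μs; 4 hops → 5960 μs.
Propagation delays (d/s per hop): 2.77778, 46.1765, 120000, 28421.1 μs; sum = 148470 μs.
Processing at 3 router(s): 3 × 0.61 ms = 1830 μs.
End-to-end = 156000 μs.

156000 μs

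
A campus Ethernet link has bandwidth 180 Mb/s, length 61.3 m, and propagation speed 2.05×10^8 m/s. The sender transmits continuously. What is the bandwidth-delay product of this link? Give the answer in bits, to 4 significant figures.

Propagation delay = 61.3 / 2.05e+08 = 2.99024e-07 s.
BDP = R × t_prop = 180000000 × 2.99024e-07 = 53.8244 bits.

53.82 bits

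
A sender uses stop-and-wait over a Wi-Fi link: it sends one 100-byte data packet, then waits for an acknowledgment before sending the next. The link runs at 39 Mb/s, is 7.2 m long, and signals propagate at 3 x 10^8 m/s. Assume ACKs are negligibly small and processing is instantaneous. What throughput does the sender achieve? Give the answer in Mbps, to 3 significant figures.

t_tx = L/R = 800/39000000 = 2.05128e-05 s.
t_prop = 7.2/300000000 = 2.4e-08 s; RTT = 4.8e-08 s.
Cycle = t_tx + RTT = 2.05608e-05 s.
Throughput = L / cycle = 800 / 2.05608e-05 = 38.9 Mbps.

38.9 Mbps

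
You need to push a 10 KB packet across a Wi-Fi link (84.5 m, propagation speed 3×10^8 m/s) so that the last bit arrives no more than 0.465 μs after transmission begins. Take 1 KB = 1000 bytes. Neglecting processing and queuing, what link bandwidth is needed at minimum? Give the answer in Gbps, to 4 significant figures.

L = 80000 bits.
Propagation delay = 84.5 / 300000000 = 0.281667 μs.
Transmission budget = 0.465 − 0.281667 = 0.183333 μs.
R ≥ L / t_tx = 80000 bits / 1.83333e-07 s = 436.4 Gbps.

436.4 Gbps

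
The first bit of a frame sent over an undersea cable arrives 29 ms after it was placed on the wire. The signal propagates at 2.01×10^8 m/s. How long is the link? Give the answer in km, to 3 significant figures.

5830 km

d = s × t_prop = 2.01e+08 × 0.029 = 5830 km.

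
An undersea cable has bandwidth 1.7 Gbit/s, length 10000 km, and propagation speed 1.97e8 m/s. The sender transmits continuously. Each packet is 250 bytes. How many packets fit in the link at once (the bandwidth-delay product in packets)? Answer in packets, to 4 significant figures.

43150 packets

Propagation delay = 10000000 / 197000000 = 0.0507614 s.
BDP = R × t_prop = 1700000000 × 0.0507614 = 86294400 bits.
In packets of 2000 bits: 43150 packets.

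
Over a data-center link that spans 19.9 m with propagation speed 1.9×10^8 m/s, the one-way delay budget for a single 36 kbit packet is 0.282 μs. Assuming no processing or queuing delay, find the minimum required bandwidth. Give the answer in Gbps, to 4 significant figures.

203.1 Gbps

Propagation delay = 19.9 / 190000000 = 0.104737 μs.
Transmission budget = 0.282 − 0.104737 = 0.177263 μs.
R ≥ L / t_tx = 36000 bits / 1.77263e-07 s = 203.1 Gbps.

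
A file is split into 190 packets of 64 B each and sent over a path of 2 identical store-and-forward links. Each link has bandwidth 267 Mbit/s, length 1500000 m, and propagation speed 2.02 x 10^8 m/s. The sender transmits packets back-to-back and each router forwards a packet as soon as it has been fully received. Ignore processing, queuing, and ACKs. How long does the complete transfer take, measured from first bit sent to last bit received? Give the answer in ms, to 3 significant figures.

15.2 ms

Per-hop transmission t_tx = L/R = 512/267000000 = 0.0019176 ms.
Per-hop propagation t_prop = 1500000/202000000 = 7.42574 ms.
Pipeline fill: first packet needs 2·t_tx to clear all hops; remaining 189 packets each add one t_tx.
Total = (2+190-1)·t_tx + 2·t_prop = 191·0.0019176 + 2·7.42574 = 15.2 ms.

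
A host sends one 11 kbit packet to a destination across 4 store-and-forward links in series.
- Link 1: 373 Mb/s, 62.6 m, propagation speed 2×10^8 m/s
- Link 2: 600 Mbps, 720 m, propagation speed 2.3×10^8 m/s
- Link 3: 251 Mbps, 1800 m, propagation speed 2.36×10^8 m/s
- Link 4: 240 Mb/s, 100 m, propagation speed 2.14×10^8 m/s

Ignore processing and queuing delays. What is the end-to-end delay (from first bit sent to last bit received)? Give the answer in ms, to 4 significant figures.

0.1490 ms

L = 11000 bits.
Transmission delays (L/R per hop): 0.0294906, 0.0183333, 0.0438247, 0.0458333 ms; sum = 0.137482 ms.
Propagation delays (d/s per hop): 0.000313, 0.00313043, 0.00762712, 0.00046729 ms; sum = 0.0115378 ms.
End-to-end = 0.1490 ms.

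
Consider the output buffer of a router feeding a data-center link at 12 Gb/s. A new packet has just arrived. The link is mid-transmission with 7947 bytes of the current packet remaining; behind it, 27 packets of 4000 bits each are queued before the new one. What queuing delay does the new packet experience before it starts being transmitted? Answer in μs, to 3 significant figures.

Each queued packet: L/R = 4000/12000000000 = 0.333333 μs.
27 queued → 9 μs.
Plus remaining 63576 bits of current packet: 5.298 μs.
Queuing delay = 14.3 μs.

14.3 μs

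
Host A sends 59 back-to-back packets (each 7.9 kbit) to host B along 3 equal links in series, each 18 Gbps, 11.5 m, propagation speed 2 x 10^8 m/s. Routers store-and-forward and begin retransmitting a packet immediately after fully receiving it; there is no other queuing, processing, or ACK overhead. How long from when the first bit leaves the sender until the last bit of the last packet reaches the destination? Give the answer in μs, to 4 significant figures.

26.94 μs

Per-hop transmission t_tx = L/R = 7900/18000000000 = 0.438889 μs.
Per-hop propagation t_prop = 11.5/200000000 = 0.0575 μs.
Pipeline fill: first packet needs 3·t_tx to clear all hops; remaining 58 packets each add one t_tx.
Total = (3+59-1)·t_tx + 3·t_prop = 61·0.438889 + 3·0.0575 = 26.94 μs.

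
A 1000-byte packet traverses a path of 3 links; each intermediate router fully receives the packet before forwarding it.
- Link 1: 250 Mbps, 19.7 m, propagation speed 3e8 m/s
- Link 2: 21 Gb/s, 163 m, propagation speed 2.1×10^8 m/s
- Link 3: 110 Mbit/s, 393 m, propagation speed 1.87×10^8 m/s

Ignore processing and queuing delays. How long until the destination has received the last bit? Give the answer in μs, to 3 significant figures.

L = 1000 × 8 = 8000 bits.
Transmission delays (L/R per hop): 32, 0.380952, 72.7273 μs; sum = 105.108 μs.
Propagation delays (d/s per hop): 0.0656667, 0.77619, 2.1016 μs; sum = 2.94346 μs.
End-to-end = 108 μs.

108 μs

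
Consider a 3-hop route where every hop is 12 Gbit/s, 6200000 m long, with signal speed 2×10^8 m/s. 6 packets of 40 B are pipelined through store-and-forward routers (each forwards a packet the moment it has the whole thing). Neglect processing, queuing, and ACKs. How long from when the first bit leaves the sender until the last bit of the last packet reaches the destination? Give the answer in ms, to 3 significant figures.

Per-hop transmission t_tx = L/R = 320/12000000000 = 2.66667e-05 ms.
Per-hop propagation t_prop = 6200000/200000000 = 31 ms.
Pipeline fill: first packet needs 3·t_tx to clear all hops; remaining 5 packets each add one t_tx.
Total = (3+6-1)·t_tx + 3·t_prop = 8·2.66667e-05 + 3·31 = 93.0 ms.

93.0 ms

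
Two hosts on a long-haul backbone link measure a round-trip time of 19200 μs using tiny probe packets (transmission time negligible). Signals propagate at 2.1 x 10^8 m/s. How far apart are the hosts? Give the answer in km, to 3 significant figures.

2020 km

One-way propagation = RTT/2 = 9600 μs.
d = s × t = 210000000 × 0.0096 = 2020 km.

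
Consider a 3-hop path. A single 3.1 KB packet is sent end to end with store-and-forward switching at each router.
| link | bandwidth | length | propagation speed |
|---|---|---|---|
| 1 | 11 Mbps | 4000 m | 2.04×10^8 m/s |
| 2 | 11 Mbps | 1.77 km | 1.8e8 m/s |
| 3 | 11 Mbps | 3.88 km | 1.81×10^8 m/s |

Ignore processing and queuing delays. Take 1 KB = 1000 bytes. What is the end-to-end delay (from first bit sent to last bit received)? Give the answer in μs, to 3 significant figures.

L = 24800 bits.
Transmission delay per hop = L/R = 24800/11000000 = 2254.55 μs; 3 hops → 6763.64 μs.
Propagation delays (d/s per hop): 19.6078, 9.83333, 21.4365 μs; sum = 50.8776 μs.
End-to-end = 6810 μs.

6810 μs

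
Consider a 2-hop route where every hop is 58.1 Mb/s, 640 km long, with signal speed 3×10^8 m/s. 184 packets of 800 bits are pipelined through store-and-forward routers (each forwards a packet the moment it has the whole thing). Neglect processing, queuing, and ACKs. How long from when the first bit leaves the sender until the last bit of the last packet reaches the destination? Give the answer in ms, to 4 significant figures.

6.814 ms

Per-hop transmission t_tx = L/R = 800/58100000 = 0.0137694 ms.
Per-hop propagation t_prop = 640000/300000000 = 2.13333 ms.
Pipeline fill: first packet needs 2·t_tx to clear all hops; remaining 183 packets each add one t_tx.
Total = (2+184-1)·t_tx + 2·t_prop = 185·0.0137694 + 2·2.13333 = 6.814 ms.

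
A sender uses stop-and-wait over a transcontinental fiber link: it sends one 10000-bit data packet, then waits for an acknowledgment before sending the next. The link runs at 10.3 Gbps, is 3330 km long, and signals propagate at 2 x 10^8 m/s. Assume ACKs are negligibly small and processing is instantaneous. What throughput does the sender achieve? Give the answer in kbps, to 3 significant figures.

t_tx = L/R = 10000/10300000000 = 9.70874e-07 s.
t_prop = 3330000/200000000 = 0.01665 s; RTT = 0.0333 s.
Cycle = t_tx + RTT = 0.033301 s.
Throughput = L / cycle = 10000 / 0.033301 = 300 kbps.

300 kbps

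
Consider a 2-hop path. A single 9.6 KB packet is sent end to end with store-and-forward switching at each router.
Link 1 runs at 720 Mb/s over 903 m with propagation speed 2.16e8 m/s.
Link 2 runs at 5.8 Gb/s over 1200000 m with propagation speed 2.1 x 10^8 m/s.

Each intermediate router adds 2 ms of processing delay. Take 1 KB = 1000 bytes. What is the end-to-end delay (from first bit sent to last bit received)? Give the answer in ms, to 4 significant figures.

7.838 ms

L = 76800 bits.
Transmission delays (L/R per hop): 0.106667, 0.0132414 ms; sum = 0.119908 ms.
Propagation delays (d/s per hop): 0.00418056, 5.71429 ms; sum = 5.71847 ms.
Processing at 1 router(s): 1 × 2 ms = 2 ms.
End-to-end = 7.838 ms.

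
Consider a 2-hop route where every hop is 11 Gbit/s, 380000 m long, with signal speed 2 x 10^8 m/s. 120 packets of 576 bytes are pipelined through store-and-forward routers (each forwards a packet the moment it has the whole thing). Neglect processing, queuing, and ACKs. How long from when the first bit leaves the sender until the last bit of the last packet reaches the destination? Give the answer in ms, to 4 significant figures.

Per-hop transmission t_tx = L/R = 4608/11000000000 = 0.000418909 ms.
Per-hop propagation t_prop = 380000/200000000 = 1.9 ms.
Pipeline fill: first packet needs 2·t_tx to clear all hops; remaining 119 packets each add one t_tx.
Total = (2+120-1)·t_tx + 2·t_prop = 121·0.000418909 + 2·1.9 = 3.851 ms.

3.851 ms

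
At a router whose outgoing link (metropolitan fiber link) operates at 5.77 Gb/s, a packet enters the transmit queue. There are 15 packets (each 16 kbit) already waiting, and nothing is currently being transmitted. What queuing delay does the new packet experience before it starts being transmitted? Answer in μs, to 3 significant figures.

41.6 μs

Each queued packet: L/R = 16000/5770000000 = 2.77296 μs.
15 queued → 41.5945 μs.
Queuing delay = 41.6 μs.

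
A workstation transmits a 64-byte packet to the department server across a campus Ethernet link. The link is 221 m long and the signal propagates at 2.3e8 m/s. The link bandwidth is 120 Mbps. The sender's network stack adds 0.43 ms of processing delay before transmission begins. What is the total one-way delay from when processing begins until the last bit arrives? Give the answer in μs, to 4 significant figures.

L = 64 × 8 = 512 bits.
Transmission delay = L/R = 512 / 120000000 = 4.26667 μs.
Propagation delay = d/s = 221 m / 2.3e+08 m/s = 0.96087 μs.
Plus processing delay 0.43 ms = 430 μs.
Total = 435.2 μs.

435.2 μs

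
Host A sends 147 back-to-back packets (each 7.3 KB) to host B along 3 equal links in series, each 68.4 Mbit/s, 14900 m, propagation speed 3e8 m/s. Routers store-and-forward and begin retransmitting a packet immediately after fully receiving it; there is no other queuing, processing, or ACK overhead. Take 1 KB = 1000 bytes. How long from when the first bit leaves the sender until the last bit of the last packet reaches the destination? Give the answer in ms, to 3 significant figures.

Per-hop transmission t_tx = L/R = 58400/68400000 = 0.853801 ms.
Per-hop propagation t_prop = 14900/300000000 = 0.0496667 ms.
Pipeline fill: first packet needs 3·t_tx to clear all hops; remaining 146 packets each add one t_tx.
Total = (3+147-1)·t_tx + 3·t_prop = 149·0.853801 + 3·0.0496667 = 127 ms.

127 ms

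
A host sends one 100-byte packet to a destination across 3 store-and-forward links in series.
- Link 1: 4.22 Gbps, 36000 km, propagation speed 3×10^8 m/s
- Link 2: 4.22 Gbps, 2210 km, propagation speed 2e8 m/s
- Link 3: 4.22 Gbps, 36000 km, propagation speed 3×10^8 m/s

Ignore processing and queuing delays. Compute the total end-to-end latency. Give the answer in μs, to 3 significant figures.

251000 μs

L = 100 × 8 = 800 bits.
Transmission delay per hop = L/R = 800/4.22e+09 = 0.189573 μs; 3 hops → 0.56872 μs.
Propagation delays (d/s per hop): 120000, 11050, 120000 μs; sum = 251050 μs.
End-to-end = 251000 μs.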